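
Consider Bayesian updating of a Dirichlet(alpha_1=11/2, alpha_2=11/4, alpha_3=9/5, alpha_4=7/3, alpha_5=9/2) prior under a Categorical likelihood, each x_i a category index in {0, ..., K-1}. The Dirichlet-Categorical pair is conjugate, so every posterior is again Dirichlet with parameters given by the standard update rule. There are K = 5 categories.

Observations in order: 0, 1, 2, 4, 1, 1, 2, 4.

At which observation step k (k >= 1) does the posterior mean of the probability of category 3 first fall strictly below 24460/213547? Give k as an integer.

k = 4

obs 1: x=0 → posterior Dirichlet(13/2, 11/4, 9/5, 7/3, 9/2)
obs 2: x=1 → posterior Dirichlet(13/2, 15/4, 9/5, 7/3, 9/2)
obs 3: x=2 → posterior Dirichlet(13/2, 15/4, 14/5, 7/3, 9/2)
obs 4: x=4 → posterior Dirichlet(13/2, 15/4, 14/5, 7/3, 11/2)
obs 5: x=1 → posterior Dirichlet(13/2, 19/4, 14/5, 7/3, 11/2)
obs 6: x=1 → posterior Dirichlet(13/2, 23/4, 14/5, 7/3, 11/2)
obs 7: x=2 → posterior Dirichlet(13/2, 23/4, 19/5, 7/3, 11/2)
obs 8: x=4 → posterior Dirichlet(13/2, 23/4, 19/5, 7/3, 13/2)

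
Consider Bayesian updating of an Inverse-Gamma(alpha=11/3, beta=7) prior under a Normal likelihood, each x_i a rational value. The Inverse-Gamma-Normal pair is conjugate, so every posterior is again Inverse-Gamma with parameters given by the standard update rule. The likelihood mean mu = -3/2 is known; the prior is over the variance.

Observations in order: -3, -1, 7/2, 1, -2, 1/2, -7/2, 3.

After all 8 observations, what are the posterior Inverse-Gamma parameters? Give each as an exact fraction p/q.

obs 1: x=-3 → posterior Inverse-Gamma(25/6, 65/8)
obs 2: x=-1 → posterior Inverse-Gamma(14/3, 33/4)
obs 3: x=7/2 → posterior Inverse-Gamma(31/6, 83/4)
obs 4: x=1 → posterior Inverse-Gamma(17/3, 191/8)
obs 5: x=-2 → posterior Inverse-Gamma(37/6, 24)
obs 6: x=1/2 → posterior Inverse-Gamma(20/3, 26)
obs 7: x=-7/2 → posterior Inverse-Gamma(43/6, 28)
obs 8: x=3 → posterior Inverse-Gamma(23/3, 305/8)

alpha=23/3, beta=305/8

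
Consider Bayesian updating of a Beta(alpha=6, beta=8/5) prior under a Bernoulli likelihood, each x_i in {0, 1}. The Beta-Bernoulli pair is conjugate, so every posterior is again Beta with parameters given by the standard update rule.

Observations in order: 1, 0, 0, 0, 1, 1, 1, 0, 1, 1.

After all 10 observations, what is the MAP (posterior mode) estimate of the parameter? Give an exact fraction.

55/78

obs 1: x=1 → posterior Beta(7, 8/5)
obs 2: x=0 → posterior Beta(7, 13/5)
obs 3: x=0 → posterior Beta(7, 18/5)
obs 4: x=0 → posterior Beta(7, 23/5)
obs 5: x=1 → posterior Beta(8, 23/5)
obs 6: x=1 → posterior Beta(9, 23/5)
obs 7: x=1 → posterior Beta(10, 23/5)
obs 8: x=0 → posterior Beta(10, 28/5)
obs 9: x=1 → posterior Beta(11, 28/5)
obs 10: x=1 → posterior Beta(12, 28/5)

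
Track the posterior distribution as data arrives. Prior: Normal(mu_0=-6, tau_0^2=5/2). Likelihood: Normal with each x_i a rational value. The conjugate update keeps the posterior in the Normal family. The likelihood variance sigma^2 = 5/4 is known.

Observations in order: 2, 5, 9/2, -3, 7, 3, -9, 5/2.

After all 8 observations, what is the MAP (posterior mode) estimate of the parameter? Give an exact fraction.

obs 1: x=2 → posterior Normal(-2/3, 5/6)
obs 2: x=5 → posterior Normal(8/5, 1/2)
obs 3: x=9/2 → posterior Normal(17/7, 5/14)
obs 4: x=-3 → posterior Normal(11/9, 5/18)
obs 5: x=7 → posterior Normal(25/11, 5/22)
obs 6: x=3 → posterior Normal(31/13, 5/26)
obs 7: x=-9 → posterior Normal(13/15, 1/6)
obs 8: x=5/2 → posterior Normal(18/17, 5/34)

18/17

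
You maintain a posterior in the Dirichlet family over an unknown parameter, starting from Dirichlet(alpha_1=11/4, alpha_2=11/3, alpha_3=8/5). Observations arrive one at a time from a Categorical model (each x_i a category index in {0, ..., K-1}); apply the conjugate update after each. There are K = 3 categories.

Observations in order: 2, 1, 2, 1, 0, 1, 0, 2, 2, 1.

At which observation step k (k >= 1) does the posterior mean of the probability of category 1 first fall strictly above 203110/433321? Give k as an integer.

obs 1: x=2 → posterior Dirichlet(11/4, 11/3, 13/5)
obs 2: x=1 → posterior Dirichlet(11/4, 14/3, 13/5)
obs 3: x=2 → posterior Dirichlet(11/4, 14/3, 18/5)
obs 4: x=1 → posterior Dirichlet(11/4, 17/3, 18/5)
obs 5: x=0 → posterior Dirichlet(15/4, 17/3, 18/5)
obs 6: x=1 → posterior Dirichlet(15/4, 20/3, 18/5)
obs 7: x=0 → posterior Dirichlet(19/4, 20/3, 18/5)
obs 8: x=2 → posterior Dirichlet(19/4, 20/3, 23/5)
obs 9: x=2 → posterior Dirichlet(19/4, 20/3, 28/5)
obs 10: x=1 → posterior Dirichlet(19/4, 23/3, 28/5)

k = 4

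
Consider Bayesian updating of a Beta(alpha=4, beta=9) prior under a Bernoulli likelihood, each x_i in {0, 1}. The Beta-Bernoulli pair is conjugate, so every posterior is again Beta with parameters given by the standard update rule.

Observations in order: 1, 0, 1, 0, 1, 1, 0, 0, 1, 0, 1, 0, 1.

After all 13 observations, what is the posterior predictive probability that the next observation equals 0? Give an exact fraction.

obs 1: x=1 → posterior Beta(5, 9)
obs 2: x=0 → posterior Beta(5, 10)
obs 3: x=1 → posterior Beta(6, 10)
obs 4: x=0 → posterior Beta(6, 11)
obs 5: x=1 → posterior Beta(7, 11)
obs 6: x=1 → posterior Beta(8, 11)
obs 7: x=0 → posterior Beta(8, 12)
obs 8: x=0 → posterior Beta(8, 13)
obs 9: x=1 → posterior Beta(9, 13)
obs 10: x=0 → posterior Beta(9, 14)
obs 11: x=1 → posterior Beta(10, 14)
obs 12: x=0 → posterior Beta(10, 15)
obs 13: x=1 → posterior Beta(11, 15)

15/26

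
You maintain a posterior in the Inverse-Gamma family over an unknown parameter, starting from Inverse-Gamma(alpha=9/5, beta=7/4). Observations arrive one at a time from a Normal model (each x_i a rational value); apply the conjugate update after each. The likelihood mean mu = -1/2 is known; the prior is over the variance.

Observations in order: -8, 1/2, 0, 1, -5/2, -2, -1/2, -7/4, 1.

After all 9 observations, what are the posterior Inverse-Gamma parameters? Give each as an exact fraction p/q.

alpha=63/10, beta=1173/32

obs 1: x=-8 → posterior Inverse-Gamma(23/10, 239/8)
obs 2: x=1/2 → posterior Inverse-Gamma(14/5, 243/8)
obs 3: x=0 → posterior Inverse-Gamma(33/10, 61/2)
obs 4: x=1 → posterior Inverse-Gamma(19/5, 253/8)
obs 5: x=-5/2 → posterior Inverse-Gamma(43/10, 269/8)
obs 6: x=-2 → posterior Inverse-Gamma(24/5, 139/4)
obs 7: x=-1/2 → posterior Inverse-Gamma(53/10, 139/4)
obs 8: x=-7/4 → posterior Inverse-Gamma(29/5, 1137/32)
obs 9: x=1 → posterior Inverse-Gamma(63/10, 1173/32)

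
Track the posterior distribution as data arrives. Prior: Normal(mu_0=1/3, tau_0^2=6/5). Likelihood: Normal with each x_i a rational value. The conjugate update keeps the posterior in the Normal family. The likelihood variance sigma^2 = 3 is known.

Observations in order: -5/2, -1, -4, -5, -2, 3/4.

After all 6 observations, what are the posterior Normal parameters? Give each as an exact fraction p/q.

obs 1: x=-5/2 → posterior Normal(-10/21, 6/7)
obs 2: x=-1 → posterior Normal(-16/27, 2/3)
obs 3: x=-4 → posterior Normal(-40/33, 6/11)
obs 4: x=-5 → posterior Normal(-70/39, 6/13)
obs 5: x=-2 → posterior Normal(-82/45, 2/5)
obs 6: x=3/4 → posterior Normal(-155/102, 6/17)

mu_0=-155/102, tau_0^2=6/17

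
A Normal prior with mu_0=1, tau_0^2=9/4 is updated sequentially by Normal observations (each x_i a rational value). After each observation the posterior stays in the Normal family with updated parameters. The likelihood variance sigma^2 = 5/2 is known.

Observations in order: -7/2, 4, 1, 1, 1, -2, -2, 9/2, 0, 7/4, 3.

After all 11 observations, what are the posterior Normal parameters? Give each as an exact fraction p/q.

mu_0=355/436, tau_0^2=45/218

obs 1: x=-7/2 → posterior Normal(-43/38, 45/38)
obs 2: x=4 → posterior Normal(29/56, 45/56)
obs 3: x=1 → posterior Normal(47/74, 45/74)
obs 4: x=1 → posterior Normal(65/92, 45/92)
obs 5: x=1 → posterior Normal(83/110, 9/22)
obs 6: x=-2 → posterior Normal(47/128, 45/128)
obs 7: x=-2 → posterior Normal(11/146, 45/146)
obs 8: x=9/2 → posterior Normal(23/41, 45/164)
obs 9: x=0 → posterior Normal(46/91, 45/182)
obs 10: x=7/4 → posterior Normal(247/400, 9/40)
obs 11: x=3 → posterior Normal(355/436, 45/218)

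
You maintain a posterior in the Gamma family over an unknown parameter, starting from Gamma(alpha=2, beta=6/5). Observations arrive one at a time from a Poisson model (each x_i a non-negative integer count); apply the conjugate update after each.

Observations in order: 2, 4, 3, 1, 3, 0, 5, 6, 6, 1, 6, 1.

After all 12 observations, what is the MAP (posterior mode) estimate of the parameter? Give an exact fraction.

65/22

obs 1: x=2 → posterior Gamma(4, 11/5)
obs 2: x=4 → posterior Gamma(8, 16/5)
obs 3: x=3 → posterior Gamma(11, 21/5)
obs 4: x=1 → posterior Gamma(12, 26/5)
obs 5: x=3 → posterior Gamma(15, 31/5)
obs 6: x=0 → posterior Gamma(15, 36/5)
obs 7: x=5 → posterior Gamma(20, 41/5)
obs 8: x=6 → posterior Gamma(26, 46/5)
obs 9: x=6 → posterior Gamma(32, 51/5)
obs 10: x=1 → posterior Gamma(33, 56/5)
obs 11: x=6 → posterior Gamma(39, 61/5)
obs 12: x=1 → posterior Gamma(40, 66/5)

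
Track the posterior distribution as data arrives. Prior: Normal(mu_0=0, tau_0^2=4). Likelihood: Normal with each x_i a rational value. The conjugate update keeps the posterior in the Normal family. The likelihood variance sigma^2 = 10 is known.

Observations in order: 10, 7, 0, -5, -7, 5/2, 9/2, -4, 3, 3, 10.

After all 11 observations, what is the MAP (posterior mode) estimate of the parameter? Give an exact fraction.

obs 1: x=10 → posterior Normal(20/7, 20/7)
obs 2: x=7 → posterior Normal(34/9, 20/9)
obs 3: x=0 → posterior Normal(34/11, 20/11)
obs 4: x=-5 → posterior Normal(24/13, 20/13)
obs 5: x=-7 → posterior Normal(2/3, 4/3)
obs 6: x=5/2 → posterior Normal(15/17, 20/17)
obs 7: x=9/2 → posterior Normal(24/19, 20/19)
obs 8: x=-4 → posterior Normal(16/21, 20/21)
obs 9: x=3 → posterior Normal(22/23, 20/23)
obs 10: x=3 → posterior Normal(28/25, 4/5)
obs 11: x=10 → posterior Normal(16/9, 20/27)

16/9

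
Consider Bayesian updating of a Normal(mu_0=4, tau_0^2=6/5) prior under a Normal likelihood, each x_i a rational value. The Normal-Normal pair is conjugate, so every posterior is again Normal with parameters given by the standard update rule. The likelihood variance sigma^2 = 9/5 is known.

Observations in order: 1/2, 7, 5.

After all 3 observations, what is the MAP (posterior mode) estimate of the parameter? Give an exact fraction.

obs 1: x=1/2 → posterior Normal(13/5, 18/25)
obs 2: x=7 → posterior Normal(27/7, 18/35)
obs 3: x=5 → posterior Normal(37/9, 2/5)

37/9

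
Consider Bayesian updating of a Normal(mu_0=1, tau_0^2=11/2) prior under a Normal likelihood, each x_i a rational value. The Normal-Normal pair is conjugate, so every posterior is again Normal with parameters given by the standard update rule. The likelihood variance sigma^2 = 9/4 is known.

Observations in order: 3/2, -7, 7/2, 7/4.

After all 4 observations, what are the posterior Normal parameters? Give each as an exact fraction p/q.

mu_0=7/194, tau_0^2=99/194

obs 1: x=3/2 → posterior Normal(42/31, 99/62)
obs 2: x=-7 → posterior Normal(-112/53, 99/106)
obs 3: x=7/2 → posterior Normal(-7/15, 33/50)
obs 4: x=7/4 → posterior Normal(7/194, 99/194)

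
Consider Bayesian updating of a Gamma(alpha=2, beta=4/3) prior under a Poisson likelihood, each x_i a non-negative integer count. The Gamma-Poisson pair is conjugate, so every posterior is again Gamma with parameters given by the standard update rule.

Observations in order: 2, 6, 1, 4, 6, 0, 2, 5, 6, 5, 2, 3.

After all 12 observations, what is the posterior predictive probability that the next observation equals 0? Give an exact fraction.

30948500982134506872478105600000000000000000000000000000000000000000000/745782254782301503355862595418917382807246689177519953982343989556806801

obs 1: x=2 → posterior Gamma(4, 7/3)
obs 2: x=6 → posterior Gamma(10, 10/3)
obs 3: x=1 → posterior Gamma(11, 13/3)
obs 4: x=4 → posterior Gamma(15, 16/3)
obs 5: x=6 → posterior Gamma(21, 19/3)
obs 6: x=0 → posterior Gamma(21, 22/3)
obs 7: x=2 → posterior Gamma(23, 25/3)
obs 8: x=5 → posterior Gamma(28, 28/3)
obs 9: x=6 → posterior Gamma(34, 31/3)
obs 10: x=5 → posterior Gamma(39, 34/3)
obs 11: x=2 → posterior Gamma(41, 37/3)
obs 12: x=3 → posterior Gamma(44, 40/3)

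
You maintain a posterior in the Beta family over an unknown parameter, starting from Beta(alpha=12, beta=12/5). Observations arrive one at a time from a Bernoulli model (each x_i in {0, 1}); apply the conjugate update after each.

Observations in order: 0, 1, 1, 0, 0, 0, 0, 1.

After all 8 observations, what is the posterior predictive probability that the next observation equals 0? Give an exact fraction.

obs 1: x=0 → posterior Beta(12, 17/5)
obs 2: x=1 → posterior Beta(13, 17/5)
obs 3: x=1 → posterior Beta(14, 17/5)
obs 4: x=0 → posterior Beta(14, 22/5)
obs 5: x=0 → posterior Beta(14, 27/5)
obs 6: x=0 → posterior Beta(14, 32/5)
obs 7: x=0 → posterior Beta(14, 37/5)
obs 8: x=1 → posterior Beta(15, 37/5)

37/112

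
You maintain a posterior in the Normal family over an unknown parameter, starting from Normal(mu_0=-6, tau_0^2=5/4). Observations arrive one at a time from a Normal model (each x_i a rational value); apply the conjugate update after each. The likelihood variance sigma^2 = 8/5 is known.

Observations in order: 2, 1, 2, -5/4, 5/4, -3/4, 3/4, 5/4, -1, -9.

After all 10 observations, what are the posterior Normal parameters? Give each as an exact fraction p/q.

obs 1: x=2 → posterior Normal(-142/57, 40/57)
obs 2: x=1 → posterior Normal(-117/82, 20/41)
obs 3: x=2 → posterior Normal(-67/107, 40/107)
obs 4: x=-5/4 → posterior Normal(-131/176, 10/33)
obs 5: x=5/4 → posterior Normal(-67/157, 40/157)
obs 6: x=-3/4 → posterior Normal(-49/104, 20/91)
obs 7: x=3/4 → posterior Normal(-67/207, 40/207)
obs 8: x=5/4 → posterior Normal(-143/928, 5/29)
obs 9: x=-1 → posterior Normal(-243/1028, 40/257)
obs 10: x=-9 → posterior Normal(-381/376, 20/141)

mu_0=-381/376, tau_0^2=20/141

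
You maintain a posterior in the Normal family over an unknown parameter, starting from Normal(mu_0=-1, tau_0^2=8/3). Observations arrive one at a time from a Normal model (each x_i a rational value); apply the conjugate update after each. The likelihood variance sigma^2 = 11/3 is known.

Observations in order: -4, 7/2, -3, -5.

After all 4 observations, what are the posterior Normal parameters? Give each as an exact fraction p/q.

mu_0=-79/43, tau_0^2=88/129

obs 1: x=-4 → posterior Normal(-43/19, 88/57)
obs 2: x=7/2 → posterior Normal(-5/9, 88/81)
obs 3: x=-3 → posterior Normal(-39/35, 88/105)
obs 4: x=-5 → posterior Normal(-79/43, 88/129)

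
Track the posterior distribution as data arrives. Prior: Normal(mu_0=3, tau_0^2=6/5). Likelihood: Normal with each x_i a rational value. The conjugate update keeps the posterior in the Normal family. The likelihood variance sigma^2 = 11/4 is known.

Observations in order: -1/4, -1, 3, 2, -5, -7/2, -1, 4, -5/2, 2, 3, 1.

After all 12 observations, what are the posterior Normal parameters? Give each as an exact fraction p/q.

obs 1: x=-1/4 → posterior Normal(159/79, 66/79)
obs 2: x=-1 → posterior Normal(135/103, 66/103)
obs 3: x=3 → posterior Normal(207/127, 66/127)
obs 4: x=2 → posterior Normal(255/151, 66/151)
obs 5: x=-5 → posterior Normal(27/35, 66/175)
obs 6: x=-7/2 → posterior Normal(51/199, 66/199)
obs 7: x=-1 → posterior Normal(27/223, 66/223)
obs 8: x=4 → posterior Normal(123/247, 66/247)
obs 9: x=-5/2 → posterior Normal(63/271, 66/271)
obs 10: x=2 → posterior Normal(111/295, 66/295)
obs 11: x=3 → posterior Normal(183/319, 6/29)
obs 12: x=1 → posterior Normal(207/343, 66/343)

mu_0=207/343, tau_0^2=66/343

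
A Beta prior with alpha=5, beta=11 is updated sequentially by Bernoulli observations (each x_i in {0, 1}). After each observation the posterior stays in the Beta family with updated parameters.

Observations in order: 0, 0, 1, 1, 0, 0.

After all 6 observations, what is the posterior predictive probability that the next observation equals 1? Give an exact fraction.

obs 1: x=0 → posterior Beta(5, 12)
obs 2: x=0 → posterior Beta(5, 13)
obs 3: x=1 → posterior Beta(6, 13)
obs 4: x=1 → posterior Beta(7, 13)
obs 5: x=0 → posterior Beta(7, 14)
obs 6: x=0 → posterior Beta(7, 15)

7/22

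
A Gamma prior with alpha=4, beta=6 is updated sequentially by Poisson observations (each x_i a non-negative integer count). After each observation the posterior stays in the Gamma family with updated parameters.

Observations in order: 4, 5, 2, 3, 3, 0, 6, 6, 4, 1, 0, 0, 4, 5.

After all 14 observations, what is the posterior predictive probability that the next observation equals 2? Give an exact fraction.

5291729562160332800000000000000000000000000000000000000000000000/20493879921439984545816769454708391532604590839860116261806941127

obs 1: x=4 → posterior Gamma(8, 7)
obs 2: x=5 → posterior Gamma(13, 8)
obs 3: x=2 → posterior Gamma(15, 9)
obs 4: x=3 → posterior Gamma(18, 10)
obs 5: x=3 → posterior Gamma(21, 11)
obs 6: x=0 → posterior Gamma(21, 12)
obs 7: x=6 → posterior Gamma(27, 13)
obs 8: x=6 → posterior Gamma(33, 14)
obs 9: x=4 → posterior Gamma(37, 15)
obs 10: x=1 → posterior Gamma(38, 16)
obs 11: x=0 → posterior Gamma(38, 17)
obs 12: x=0 → posterior Gamma(38, 18)
obs 13: x=4 → posterior Gamma(42, 19)
obs 14: x=5 → posterior Gamma(47, 20)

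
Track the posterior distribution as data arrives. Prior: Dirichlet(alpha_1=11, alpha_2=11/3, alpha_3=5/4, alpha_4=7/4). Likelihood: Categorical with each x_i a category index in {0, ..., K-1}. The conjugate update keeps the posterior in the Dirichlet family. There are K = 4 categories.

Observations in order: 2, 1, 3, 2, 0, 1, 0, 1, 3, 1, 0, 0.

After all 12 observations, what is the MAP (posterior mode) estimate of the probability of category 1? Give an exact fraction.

obs 1: x=2 → posterior Dirichlet(11, 11/3, 9/4, 7/4)
obs 2: x=1 → posterior Dirichlet(11, 14/3, 9/4, 7/4)
obs 3: x=3 → posterior Dirichlet(11, 14/3, 9/4, 11/4)
obs 4: x=2 → posterior Dirichlet(11, 14/3, 13/4, 11/4)
obs 5: x=0 → posterior Dirichlet(12, 14/3, 13/4, 11/4)
obs 6: x=1 → posterior Dirichlet(12, 17/3, 13/4, 11/4)
obs 7: x=0 → posterior Dirichlet(13, 17/3, 13/4, 11/4)
obs 8: x=1 → posterior Dirichlet(13, 20/3, 13/4, 11/4)
obs 9: x=3 → posterior Dirichlet(13, 20/3, 13/4, 15/4)
obs 10: x=1 → posterior Dirichlet(13, 23/3, 13/4, 15/4)
obs 11: x=0 → posterior Dirichlet(14, 23/3, 13/4, 15/4)
obs 12: x=0 → posterior Dirichlet(15, 23/3, 13/4, 15/4)

20/77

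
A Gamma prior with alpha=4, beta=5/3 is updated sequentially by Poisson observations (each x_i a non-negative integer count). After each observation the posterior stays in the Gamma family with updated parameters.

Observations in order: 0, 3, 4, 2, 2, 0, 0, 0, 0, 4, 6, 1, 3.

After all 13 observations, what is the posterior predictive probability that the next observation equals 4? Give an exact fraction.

obs 1: x=0 → posterior Gamma(4, 8/3)
obs 2: x=3 → posterior Gamma(7, 11/3)
obs 3: x=4 → posterior Gamma(11, 14/3)
obs 4: x=2 → posterior Gamma(13, 17/3)
obs 5: x=2 → posterior Gamma(15, 20/3)
obs 6: x=0 → posterior Gamma(15, 23/3)
obs 7: x=0 → posterior Gamma(15, 26/3)
obs 8: x=0 → posterior Gamma(15, 29/3)
obs 9: x=0 → posterior Gamma(15, 32/3)
obs 10: x=4 → posterior Gamma(19, 35/3)
obs 11: x=6 → posterior Gamma(25, 38/3)
obs 12: x=1 → posterior Gamma(26, 41/3)
obs 13: x=3 → posterior Gamma(29, 44/3)

1331779483132736905995576039540959411126752045474775040/15108777022959328242383423936477058156258599347096942127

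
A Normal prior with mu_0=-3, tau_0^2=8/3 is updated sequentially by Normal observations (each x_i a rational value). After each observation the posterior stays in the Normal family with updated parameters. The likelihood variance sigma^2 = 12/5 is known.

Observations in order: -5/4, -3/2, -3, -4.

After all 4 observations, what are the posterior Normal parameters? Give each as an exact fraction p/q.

mu_0=-249/98, tau_0^2=24/49

obs 1: x=-5/4 → posterior Normal(-79/38, 24/19)
obs 2: x=-3/2 → posterior Normal(-109/58, 24/29)
obs 3: x=-3 → posterior Normal(-13/6, 8/13)
obs 4: x=-4 → posterior Normal(-249/98, 24/49)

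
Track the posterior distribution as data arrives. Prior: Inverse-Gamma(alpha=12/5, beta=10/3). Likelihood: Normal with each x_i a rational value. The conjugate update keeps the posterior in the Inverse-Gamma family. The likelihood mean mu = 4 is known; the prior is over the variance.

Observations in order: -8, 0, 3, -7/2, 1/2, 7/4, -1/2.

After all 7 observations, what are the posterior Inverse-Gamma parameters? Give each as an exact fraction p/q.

alpha=59/10, beta=12551/96

obs 1: x=-8 → posterior Inverse-Gamma(29/10, 226/3)
obs 2: x=0 → posterior Inverse-Gamma(17/5, 250/3)
obs 3: x=3 → posterior Inverse-Gamma(39/10, 503/6)
obs 4: x=-7/2 → posterior Inverse-Gamma(22/5, 2687/24)
obs 5: x=1/2 → posterior Inverse-Gamma(49/10, 1417/12)
obs 6: x=7/4 → posterior Inverse-Gamma(27/5, 11579/96)
obs 7: x=-1/2 → posterior Inverse-Gamma(59/10, 12551/96)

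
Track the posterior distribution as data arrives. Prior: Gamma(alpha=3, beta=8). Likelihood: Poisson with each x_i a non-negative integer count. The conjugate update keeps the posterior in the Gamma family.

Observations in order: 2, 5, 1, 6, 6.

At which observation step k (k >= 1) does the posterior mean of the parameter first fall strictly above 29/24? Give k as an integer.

obs 1: x=2 → posterior Gamma(5, 9)
obs 2: x=5 → posterior Gamma(10, 10)
obs 3: x=1 → posterior Gamma(11, 11)
obs 4: x=6 → posterior Gamma(17, 12)
obs 5: x=6 → posterior Gamma(23, 13)

k = 4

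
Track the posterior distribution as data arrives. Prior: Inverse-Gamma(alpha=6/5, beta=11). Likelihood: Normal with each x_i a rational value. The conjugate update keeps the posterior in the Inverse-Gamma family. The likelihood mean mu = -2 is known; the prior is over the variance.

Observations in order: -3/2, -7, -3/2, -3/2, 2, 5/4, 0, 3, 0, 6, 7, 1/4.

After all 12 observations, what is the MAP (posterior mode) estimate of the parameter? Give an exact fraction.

obs 1: x=-3/2 → posterior Inverse-Gamma(17/10, 89/8)
obs 2: x=-7 → posterior Inverse-Gamma(11/5, 189/8)
obs 3: x=-3/2 → posterior Inverse-Gamma(27/10, 95/4)
obs 4: x=-3/2 → posterior Inverse-Gamma(16/5, 191/8)
obs 5: x=2 → posterior Inverse-Gamma(37/10, 255/8)
obs 6: x=5/4 → posterior Inverse-Gamma(21/5, 1189/32)
obs 7: x=0 → posterior Inverse-Gamma(47/10, 1253/32)
obs 8: x=3 → posterior Inverse-Gamma(26/5, 1653/32)
obs 9: x=0 → posterior Inverse-Gamma(57/10, 1717/32)
obs 10: x=6 → posterior Inverse-Gamma(31/5, 2741/32)
obs 11: x=7 → posterior Inverse-Gamma(67/10, 4037/32)
obs 12: x=1/4 → posterior Inverse-Gamma(36/5, 2059/16)

10295/656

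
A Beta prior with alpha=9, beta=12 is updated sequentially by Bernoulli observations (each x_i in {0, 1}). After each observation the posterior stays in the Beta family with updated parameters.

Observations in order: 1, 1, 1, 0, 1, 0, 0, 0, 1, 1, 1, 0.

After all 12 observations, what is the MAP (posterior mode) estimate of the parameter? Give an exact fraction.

obs 1: x=1 → posterior Beta(10, 12)
obs 2: x=1 → posterior Beta(11, 12)
obs 3: x=1 → posterior Beta(12, 12)
obs 4: x=0 → posterior Beta(12, 13)
obs 5: x=1 → posterior Beta(13, 13)
obs 6: x=0 → posterior Beta(13, 14)
obs 7: x=0 → posterior Beta(13, 15)
obs 8: x=0 → posterior Beta(13, 16)
obs 9: x=1 → posterior Beta(14, 16)
obs 10: x=1 → posterior Beta(15, 16)
obs 11: x=1 → posterior Beta(16, 16)
obs 12: x=0 → posterior Beta(16, 17)

15/31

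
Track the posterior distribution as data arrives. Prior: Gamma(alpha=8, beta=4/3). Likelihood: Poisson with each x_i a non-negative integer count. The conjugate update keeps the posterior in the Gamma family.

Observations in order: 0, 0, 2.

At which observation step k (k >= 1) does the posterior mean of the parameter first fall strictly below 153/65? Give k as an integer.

k = 3

obs 1: x=0 → posterior Gamma(8, 7/3)
obs 2: x=0 → posterior Gamma(8, 10/3)
obs 3: x=2 → posterior Gamma(10, 13/3)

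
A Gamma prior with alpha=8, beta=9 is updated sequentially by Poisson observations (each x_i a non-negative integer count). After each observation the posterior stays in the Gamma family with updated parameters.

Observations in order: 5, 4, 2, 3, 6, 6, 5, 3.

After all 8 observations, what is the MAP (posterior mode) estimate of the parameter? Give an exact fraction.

obs 1: x=5 → posterior Gamma(13, 10)
obs 2: x=4 → posterior Gamma(17, 11)
obs 3: x=2 → posterior Gamma(19, 12)
obs 4: x=3 → posterior Gamma(22, 13)
obs 5: x=6 → posterior Gamma(28, 14)
obs 6: x=6 → posterior Gamma(34, 15)
obs 7: x=5 → posterior Gamma(39, 16)
obs 8: x=3 → posterior Gamma(42, 17)

41/17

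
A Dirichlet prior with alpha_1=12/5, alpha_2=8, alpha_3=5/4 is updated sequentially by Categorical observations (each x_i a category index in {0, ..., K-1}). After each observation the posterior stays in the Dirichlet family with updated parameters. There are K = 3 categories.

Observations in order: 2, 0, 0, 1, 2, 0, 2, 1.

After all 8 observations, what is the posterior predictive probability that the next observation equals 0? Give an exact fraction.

36/131

obs 1: x=2 → posterior Dirichlet(12/5, 8, 9/4)
obs 2: x=0 → posterior Dirichlet(17/5, 8, 9/4)
obs 3: x=0 → posterior Dirichlet(22/5, 8, 9/4)
obs 4: x=1 → posterior Dirichlet(22/5, 9, 9/4)
obs 5: x=2 → posterior Dirichlet(22/5, 9, 13/4)
obs 6: x=0 → posterior Dirichlet(27/5, 9, 13/4)
obs 7: x=2 → posterior Dirichlet(27/5, 9, 17/4)
obs 8: x=1 → posterior Dirichlet(27/5, 10, 17/4)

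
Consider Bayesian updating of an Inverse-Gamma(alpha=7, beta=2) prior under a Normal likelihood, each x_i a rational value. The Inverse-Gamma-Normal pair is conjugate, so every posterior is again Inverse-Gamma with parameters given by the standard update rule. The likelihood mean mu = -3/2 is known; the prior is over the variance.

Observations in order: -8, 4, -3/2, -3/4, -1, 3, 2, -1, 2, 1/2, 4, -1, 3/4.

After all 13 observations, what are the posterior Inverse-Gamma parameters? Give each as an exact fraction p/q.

alpha=27/2, beta=1295/16

obs 1: x=-8 → posterior Inverse-Gamma(15/2, 185/8)
obs 2: x=4 → posterior Inverse-Gamma(8, 153/4)
obs 3: x=-3/2 → posterior Inverse-Gamma(17/2, 153/4)
obs 4: x=-3/4 → posterior Inverse-Gamma(9, 1233/32)
obs 5: x=-1 → posterior Inverse-Gamma(19/2, 1237/32)
obs 6: x=3 → posterior Inverse-Gamma(10, 1561/32)
obs 7: x=2 → posterior Inverse-Gamma(21/2, 1757/32)
obs 8: x=-1 → posterior Inverse-Gamma(11, 1761/32)
obs 9: x=2 → posterior Inverse-Gamma(23/2, 1957/32)
obs 10: x=1/2 → posterior Inverse-Gamma(12, 2021/32)
obs 11: x=4 → posterior Inverse-Gamma(25/2, 2505/32)
obs 12: x=-1 → posterior Inverse-Gamma(13, 2509/32)
obs 13: x=3/4 → posterior Inverse-Gamma(27/2, 1295/16)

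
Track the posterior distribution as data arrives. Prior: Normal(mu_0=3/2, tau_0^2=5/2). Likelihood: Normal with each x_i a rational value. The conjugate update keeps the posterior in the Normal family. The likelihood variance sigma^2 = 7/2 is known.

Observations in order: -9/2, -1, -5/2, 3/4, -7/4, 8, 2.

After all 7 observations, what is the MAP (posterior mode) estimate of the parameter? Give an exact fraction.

31/84

obs 1: x=-9/2 → posterior Normal(-1, 35/24)
obs 2: x=-1 → posterior Normal(-1, 35/34)
obs 3: x=-5/2 → posterior Normal(-59/44, 35/44)
obs 4: x=3/4 → posterior Normal(-103/108, 35/54)
obs 5: x=-7/4 → posterior Normal(-69/64, 35/64)
obs 6: x=8 → posterior Normal(11/74, 35/74)
obs 7: x=2 → posterior Normal(31/84, 5/12)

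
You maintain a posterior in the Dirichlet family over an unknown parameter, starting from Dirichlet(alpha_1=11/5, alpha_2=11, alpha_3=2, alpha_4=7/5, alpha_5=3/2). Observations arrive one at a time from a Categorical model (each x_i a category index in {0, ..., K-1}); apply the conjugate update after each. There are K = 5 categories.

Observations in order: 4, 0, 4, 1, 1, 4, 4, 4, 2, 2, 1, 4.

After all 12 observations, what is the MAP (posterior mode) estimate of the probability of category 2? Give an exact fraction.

30/251

obs 1: x=4 → posterior Dirichlet(11/5, 11, 2, 7/5, 5/2)
obs 2: x=0 → posterior Dirichlet(16/5, 11, 2, 7/5, 5/2)
obs 3: x=4 → posterior Dirichlet(16/5, 11, 2, 7/5, 7/2)
obs 4: x=1 → posterior Dirichlet(16/5, 12, 2, 7/5, 7/2)
obs 5: x=1 → posterior Dirichlet(16/5, 13, 2, 7/5, 7/2)
obs 6: x=4 → posterior Dirichlet(16/5, 13, 2, 7/5, 9/2)
obs 7: x=4 → posterior Dirichlet(16/5, 13, 2, 7/5, 11/2)
obs 8: x=4 → posterior Dirichlet(16/5, 13, 2, 7/5, 13/2)
obs 9: x=2 → posterior Dirichlet(16/5, 13, 3, 7/5, 13/2)
obs 10: x=2 → posterior Dirichlet(16/5, 13, 4, 7/5, 13/2)
obs 11: x=1 → posterior Dirichlet(16/5, 14, 4, 7/5, 13/2)
obs 12: x=4 → posterior Dirichlet(16/5, 14, 4, 7/5, 15/2)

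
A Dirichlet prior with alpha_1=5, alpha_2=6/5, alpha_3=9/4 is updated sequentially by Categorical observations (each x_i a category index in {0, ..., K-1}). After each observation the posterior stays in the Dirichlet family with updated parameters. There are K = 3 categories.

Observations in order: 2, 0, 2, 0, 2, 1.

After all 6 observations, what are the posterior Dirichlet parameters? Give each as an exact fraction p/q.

alpha_1=7, alpha_2=11/5, alpha_3=21/4

obs 1: x=2 → posterior Dirichlet(5, 6/5, 13/4)
obs 2: x=0 → posterior Dirichlet(6, 6/5, 13/4)
obs 3: x=2 → posterior Dirichlet(6, 6/5, 17/4)
obs 4: x=0 → posterior Dirichlet(7, 6/5, 17/4)
obs 5: x=2 → posterior Dirichlet(7, 6/5, 21/4)
obs 6: x=1 → posterior Dirichlet(7, 11/5, 21/4)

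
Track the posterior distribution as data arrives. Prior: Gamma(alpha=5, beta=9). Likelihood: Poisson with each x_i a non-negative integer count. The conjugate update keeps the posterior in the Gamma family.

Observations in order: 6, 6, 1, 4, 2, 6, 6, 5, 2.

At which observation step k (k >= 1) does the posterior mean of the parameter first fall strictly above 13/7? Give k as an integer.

k = 6

obs 1: x=6 → posterior Gamma(11, 10)
obs 2: x=6 → posterior Gamma(17, 11)
obs 3: x=1 → posterior Gamma(18, 12)
obs 4: x=4 → posterior Gamma(22, 13)
obs 5: x=2 → posterior Gamma(24, 14)
obs 6: x=6 → posterior Gamma(30, 15)
obs 7: x=6 → posterior Gamma(36, 16)
obs 8: x=5 → posterior Gamma(41, 17)
obs 9: x=2 → posterior Gamma(43, 18)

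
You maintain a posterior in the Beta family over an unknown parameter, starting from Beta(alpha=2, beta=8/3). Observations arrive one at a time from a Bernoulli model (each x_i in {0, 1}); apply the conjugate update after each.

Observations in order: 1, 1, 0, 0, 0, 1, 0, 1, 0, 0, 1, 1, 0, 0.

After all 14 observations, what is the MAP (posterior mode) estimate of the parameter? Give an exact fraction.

21/50

obs 1: x=1 → posterior Beta(3, 8/3)
obs 2: x=1 → posterior Beta(4, 8/3)
obs 3: x=0 → posterior Beta(4, 11/3)
obs 4: x=0 → posterior Beta(4, 14/3)
obs 5: x=0 → posterior Beta(4, 17/3)
obs 6: x=1 → posterior Beta(5, 17/3)
obs 7: x=0 → posterior Beta(5, 20/3)
obs 8: x=1 → posterior Beta(6, 20/3)
obs 9: x=0 → posterior Beta(6, 23/3)
obs 10: x=0 → posterior Beta(6, 26/3)
obs 11: x=1 → posterior Beta(7, 26/3)
obs 12: x=1 → posterior Beta(8, 26/3)
obs 13: x=0 → posterior Beta(8, 29/3)
obs 14: x=0 → posterior Beta(8, 32/3)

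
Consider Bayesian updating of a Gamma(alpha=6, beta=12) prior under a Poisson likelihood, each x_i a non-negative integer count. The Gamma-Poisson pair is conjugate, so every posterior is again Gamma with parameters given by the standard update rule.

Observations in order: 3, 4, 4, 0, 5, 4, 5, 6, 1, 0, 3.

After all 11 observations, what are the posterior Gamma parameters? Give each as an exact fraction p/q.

obs 1: x=3 → posterior Gamma(9, 13)
obs 2: x=4 → posterior Gamma(13, 14)
obs 3: x=4 → posterior Gamma(17, 15)
obs 4: x=0 → posterior Gamma(17, 16)
obs 5: x=5 → posterior Gamma(22, 17)
obs 6: x=4 → posterior Gamma(26, 18)
obs 7: x=5 → posterior Gamma(31, 19)
obs 8: x=6 → posterior Gamma(37, 20)
obs 9: x=1 → posterior Gamma(38, 21)
obs 10: x=0 → posterior Gamma(38, 22)
obs 11: x=3 → posterior Gamma(41, 23)

alpha=41, beta=23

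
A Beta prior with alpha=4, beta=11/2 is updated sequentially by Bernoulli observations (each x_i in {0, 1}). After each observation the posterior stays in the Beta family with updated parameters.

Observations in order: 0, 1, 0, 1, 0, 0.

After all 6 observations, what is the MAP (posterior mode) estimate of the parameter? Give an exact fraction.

10/27

obs 1: x=0 → posterior Beta(4, 13/2)
obs 2: x=1 → posterior Beta(5, 13/2)
obs 3: x=0 → posterior Beta(5, 15/2)
obs 4: x=1 → posterior Beta(6, 15/2)
obs 5: x=0 → posterior Beta(6, 17/2)
obs 6: x=0 → posterior Beta(6, 19/2)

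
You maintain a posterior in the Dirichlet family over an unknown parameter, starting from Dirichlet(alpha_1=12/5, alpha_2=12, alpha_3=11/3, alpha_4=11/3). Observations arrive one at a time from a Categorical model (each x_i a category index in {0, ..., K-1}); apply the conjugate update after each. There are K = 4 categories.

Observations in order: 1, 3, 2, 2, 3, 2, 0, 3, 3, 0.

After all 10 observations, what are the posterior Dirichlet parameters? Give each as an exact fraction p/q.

alpha_1=22/5, alpha_2=13, alpha_3=20/3, alpha_4=23/3

obs 1: x=1 → posterior Dirichlet(12/5, 13, 11/3, 11/3)
obs 2: x=3 → posterior Dirichlet(12/5, 13, 11/3, 14/3)
obs 3: x=2 → posterior Dirichlet(12/5, 13, 14/3, 14/3)
obs 4: x=2 → posterior Dirichlet(12/5, 13, 17/3, 14/3)
obs 5: x=3 → posterior Dirichlet(12/5, 13, 17/3, 17/3)
obs 6: x=2 → posterior Dirichlet(12/5, 13, 20/3, 17/3)
obs 7: x=0 → posterior Dirichlet(17/5, 13, 20/3, 17/3)
obs 8: x=3 → posterior Dirichlet(17/5, 13, 20/3, 20/3)
obs 9: x=3 → posterior Dirichlet(17/5, 13, 20/3, 23/3)
obs 10: x=0 → posterior Dirichlet(22/5, 13, 20/3, 23/3)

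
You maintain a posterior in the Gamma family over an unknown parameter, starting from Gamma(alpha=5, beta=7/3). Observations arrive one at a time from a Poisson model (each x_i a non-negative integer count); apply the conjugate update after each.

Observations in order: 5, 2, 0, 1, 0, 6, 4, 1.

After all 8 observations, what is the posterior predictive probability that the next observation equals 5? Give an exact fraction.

1852089998210646358802564864561025161250855/32344363357786140642745103746886888176222208

obs 1: x=5 → posterior Gamma(10, 10/3)
obs 2: x=2 → posterior Gamma(12, 13/3)
obs 3: x=0 → posterior Gamma(12, 16/3)
obs 4: x=1 → posterior Gamma(13, 19/3)
obs 5: x=0 → posterior Gamma(13, 22/3)
obs 6: x=6 → posterior Gamma(19, 25/3)
obs 7: x=4 → posterior Gamma(23, 28/3)
obs 8: x=1 → posterior Gamma(24, 31/3)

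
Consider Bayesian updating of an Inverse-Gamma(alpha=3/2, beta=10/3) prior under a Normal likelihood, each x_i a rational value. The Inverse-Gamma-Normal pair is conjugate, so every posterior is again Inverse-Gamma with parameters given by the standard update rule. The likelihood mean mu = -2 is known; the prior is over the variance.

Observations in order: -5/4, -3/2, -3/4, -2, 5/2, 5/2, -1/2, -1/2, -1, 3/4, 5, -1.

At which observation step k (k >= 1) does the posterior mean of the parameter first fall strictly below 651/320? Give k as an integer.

k = 4

obs 1: x=-5/4 → posterior Inverse-Gamma(2, 347/96)
obs 2: x=-3/2 → posterior Inverse-Gamma(5/2, 359/96)
obs 3: x=-3/4 → posterior Inverse-Gamma(3, 217/48)
obs 4: x=-2 → posterior Inverse-Gamma(7/2, 217/48)
obs 5: x=5/2 → posterior Inverse-Gamma(4, 703/48)
obs 6: x=5/2 → posterior Inverse-Gamma(9/2, 1189/48)
obs 7: x=-1/2 → posterior Inverse-Gamma(5, 1243/48)
obs 8: x=-1/2 → posterior Inverse-Gamma(11/2, 1297/48)
obs 9: x=-1 → posterior Inverse-Gamma(6, 1321/48)
obs 10: x=3/4 → posterior Inverse-Gamma(13/2, 3005/96)
obs 11: x=5 → posterior Inverse-Gamma(7, 5357/96)
obs 12: x=-1 → posterior Inverse-Gamma(15/2, 5405/96)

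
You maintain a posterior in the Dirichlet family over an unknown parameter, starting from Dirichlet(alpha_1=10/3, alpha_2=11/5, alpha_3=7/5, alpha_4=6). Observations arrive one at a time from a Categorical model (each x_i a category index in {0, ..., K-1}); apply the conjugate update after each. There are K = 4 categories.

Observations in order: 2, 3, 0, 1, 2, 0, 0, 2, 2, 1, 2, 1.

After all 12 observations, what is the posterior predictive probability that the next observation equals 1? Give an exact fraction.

obs 1: x=2 → posterior Dirichlet(10/3, 11/5, 12/5, 6)
obs 2: x=3 → posterior Dirichlet(10/3, 11/5, 12/5, 7)
obs 3: x=0 → posterior Dirichlet(13/3, 11/5, 12/5, 7)
obs 4: x=1 → posterior Dirichlet(13/3, 16/5, 12/5, 7)
obs 5: x=2 → posterior Dirichlet(13/3, 16/5, 17/5, 7)
obs 6: x=0 → posterior Dirichlet(16/3, 16/5, 17/5, 7)
obs 7: x=0 → posterior Dirichlet(19/3, 16/5, 17/5, 7)
obs 8: x=2 → posterior Dirichlet(19/3, 16/5, 22/5, 7)
obs 9: x=2 → posterior Dirichlet(19/3, 16/5, 27/5, 7)
obs 10: x=1 → posterior Dirichlet(19/3, 21/5, 27/5, 7)
obs 11: x=2 → posterior Dirichlet(19/3, 21/5, 32/5, 7)
obs 12: x=1 → posterior Dirichlet(19/3, 26/5, 32/5, 7)

39/187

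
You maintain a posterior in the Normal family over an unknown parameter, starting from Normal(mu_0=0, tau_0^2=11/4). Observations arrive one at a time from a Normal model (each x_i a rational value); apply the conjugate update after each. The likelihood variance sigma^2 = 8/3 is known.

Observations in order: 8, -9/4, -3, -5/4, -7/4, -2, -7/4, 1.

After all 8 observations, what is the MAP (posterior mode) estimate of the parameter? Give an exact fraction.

-99/296

obs 1: x=8 → posterior Normal(264/65, 88/65)
obs 2: x=-9/4 → posterior Normal(759/392, 44/49)
obs 3: x=-3 → posterior Normal(363/524, 88/131)
obs 4: x=-5/4 → posterior Normal(99/328, 22/41)
obs 5: x=-7/4 → posterior Normal(-33/788, 88/197)
obs 6: x=-2 → posterior Normal(-297/920, 44/115)
obs 7: x=-7/4 → posterior Normal(-132/263, 88/263)
obs 8: x=1 → posterior Normal(-99/296, 11/37)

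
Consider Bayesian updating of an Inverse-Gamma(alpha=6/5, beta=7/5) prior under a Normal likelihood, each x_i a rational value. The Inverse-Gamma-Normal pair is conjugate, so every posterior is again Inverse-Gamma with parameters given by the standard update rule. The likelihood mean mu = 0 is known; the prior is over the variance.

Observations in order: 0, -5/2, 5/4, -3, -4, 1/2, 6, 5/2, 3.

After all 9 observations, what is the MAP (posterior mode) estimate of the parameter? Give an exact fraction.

obs 1: x=0 → posterior Inverse-Gamma(17/10, 7/5)
obs 2: x=-5/2 → posterior Inverse-Gamma(11/5, 181/40)
obs 3: x=5/4 → posterior Inverse-Gamma(27/10, 849/160)
obs 4: x=-3 → posterior Inverse-Gamma(16/5, 1569/160)
obs 5: x=-4 → posterior Inverse-Gamma(37/10, 2849/160)
obs 6: x=1/2 → posterior Inverse-Gamma(21/5, 2869/160)
obs 7: x=6 → posterior Inverse-Gamma(47/10, 5749/160)
obs 8: x=5/2 → posterior Inverse-Gamma(26/5, 6249/160)
obs 9: x=3 → posterior Inverse-Gamma(57/10, 6969/160)

6969/1072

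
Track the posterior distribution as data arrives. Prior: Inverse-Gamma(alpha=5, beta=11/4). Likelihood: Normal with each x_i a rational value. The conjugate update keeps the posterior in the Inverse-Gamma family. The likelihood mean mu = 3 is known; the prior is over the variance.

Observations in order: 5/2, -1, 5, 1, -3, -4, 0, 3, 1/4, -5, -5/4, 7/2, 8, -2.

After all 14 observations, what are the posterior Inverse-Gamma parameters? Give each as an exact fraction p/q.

alpha=12, beta=2109/16

obs 1: x=5/2 → posterior Inverse-Gamma(11/2, 23/8)
obs 2: x=-1 → posterior Inverse-Gamma(6, 87/8)
obs 3: x=5 → posterior Inverse-Gamma(13/2, 103/8)
obs 4: x=1 → posterior Inverse-Gamma(7, 119/8)
obs 5: x=-3 → posterior Inverse-Gamma(15/2, 263/8)
obs 6: x=-4 → posterior Inverse-Gamma(8, 459/8)
obs 7: x=0 → posterior Inverse-Gamma(17/2, 495/8)
obs 8: x=3 → posterior Inverse-Gamma(9, 495/8)
obs 9: x=1/4 → posterior Inverse-Gamma(19/2, 2101/32)
obs 10: x=-5 → posterior Inverse-Gamma(10, 3125/32)
obs 11: x=-5/4 → posterior Inverse-Gamma(21/2, 1707/16)
obs 12: x=7/2 → posterior Inverse-Gamma(11, 1709/16)
obs 13: x=8 → posterior Inverse-Gamma(23/2, 1909/16)
obs 14: x=-2 → posterior Inverse-Gamma(12, 2109/16)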